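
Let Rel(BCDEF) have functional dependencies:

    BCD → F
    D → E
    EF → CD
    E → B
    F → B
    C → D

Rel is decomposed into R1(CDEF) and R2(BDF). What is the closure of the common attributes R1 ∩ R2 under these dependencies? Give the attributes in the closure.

BCDEF

R1 ∩ R2 = {DF}.
D → E applies, adding E
EF → CD applies, adding C
E → B applies, adding B
Closure: {BCDEF}.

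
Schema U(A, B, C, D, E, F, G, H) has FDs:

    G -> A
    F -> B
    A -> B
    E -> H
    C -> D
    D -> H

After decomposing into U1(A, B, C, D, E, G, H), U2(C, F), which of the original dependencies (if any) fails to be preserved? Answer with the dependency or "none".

F -> B

Check F → B: no single fragment contains all of {B, F}, and the restricted closure of {F} across the fragments never reaches {B}.
G → A is preserved.
A → B is preserved.
E → H is preserved.
C → D is preserved.
D → H is preserved.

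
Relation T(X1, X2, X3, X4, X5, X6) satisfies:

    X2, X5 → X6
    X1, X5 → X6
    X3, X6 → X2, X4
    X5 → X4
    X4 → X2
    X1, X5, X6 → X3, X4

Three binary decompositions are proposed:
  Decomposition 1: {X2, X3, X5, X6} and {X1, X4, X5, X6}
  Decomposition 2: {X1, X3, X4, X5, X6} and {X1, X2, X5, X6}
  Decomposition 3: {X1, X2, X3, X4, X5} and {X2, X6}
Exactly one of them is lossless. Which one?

Decomposition 1: common = {X5, X6}, closure = {X2, X4, X5, X6} → lossy.
Decomposition 2: common = {X1, X5, X6}, closure = {X1, X2, X3, X4, X5, X6} → lossless.
Decomposition 3: common = {X2}, closure = {X2} → lossy.

Decomposition 2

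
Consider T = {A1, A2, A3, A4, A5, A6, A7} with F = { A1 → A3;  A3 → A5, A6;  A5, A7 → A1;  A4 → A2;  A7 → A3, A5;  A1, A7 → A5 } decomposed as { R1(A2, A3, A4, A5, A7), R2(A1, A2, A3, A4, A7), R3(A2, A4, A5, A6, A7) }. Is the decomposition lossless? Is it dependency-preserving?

Lossless test (chase): Rows 1 and 2 agree on A3; apply A3→A5, A6 and equate their A5, A6 entries. Rows 1 and 2 agree on A5, A7; apply A5, A7→A1 and equate their A1 entries. Rows 1 and 3 agree on A5, A7; apply A5, A7→A1 and equate their A1 entries. Rows 1 and 3 agree on A7; apply A7→A3, A5 and equate their A3, A5 entries. Rows 1 and 3 agree on A3; apply A3→A5, A6 and equate their A5, A6 entries. Row 1 is now all distinguished symbols — the join is lossless.
Dependency preservation: the restricted closure of {A3} across the fragments never reaches {A5, A6}, so A3 → A5, A6 cannot be enforced without a join — not preserved.

lossless but not dependency-preserving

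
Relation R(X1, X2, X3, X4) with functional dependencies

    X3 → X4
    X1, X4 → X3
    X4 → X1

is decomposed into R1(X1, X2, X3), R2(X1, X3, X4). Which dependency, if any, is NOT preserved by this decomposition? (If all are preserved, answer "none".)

X3 → X4 lies within R2.
X1, X4 → X3 lies within R2.
X4 → X1 lies within R2.
Every dependency is enforceable on the fragments, so the decomposition is dependency-preserving.

none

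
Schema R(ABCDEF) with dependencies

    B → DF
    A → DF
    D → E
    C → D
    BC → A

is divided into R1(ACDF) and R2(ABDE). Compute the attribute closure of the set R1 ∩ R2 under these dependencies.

R1 ∩ R2 = {AD}.
A → DF applies, adding F
D → E applies, adding E
Closure: {ADEF}.

ADEF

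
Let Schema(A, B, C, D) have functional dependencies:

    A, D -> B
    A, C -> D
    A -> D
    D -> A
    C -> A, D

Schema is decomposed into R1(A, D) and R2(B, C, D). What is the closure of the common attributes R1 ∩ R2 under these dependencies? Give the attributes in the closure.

A, B, D

R1 ∩ R2 = {D}.
D → A applies, adding A
A, D → B applies, adding B
Closure: {A, B, D}.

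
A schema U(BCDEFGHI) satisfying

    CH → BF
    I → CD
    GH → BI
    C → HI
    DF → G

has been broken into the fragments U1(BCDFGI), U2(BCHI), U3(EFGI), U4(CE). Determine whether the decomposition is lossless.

Chase test. Columns are BCDEFGHI; row i has aⱼ where attribute j ∈ Ui, else bᵢⱼ.
Initial tableau (one row per fragment):
  row 1: a1 a2 a3 b14 a5 a6 b17 a8
  row 2: a1 a2 b23 b24 b25 b26 a7 a8
  row 3: b31 b32 b33 a4 a5 a6 b37 a8
  row 4: b41 a2 b43 a4 b45 b46 b47 b48
Rows 1 and 2 agree on I; apply I→CD and equate their CD entries.
Rows 1 and 3 agree on I; apply I→CD and equate their CD entries.
Rows 1 and 2 agree on C; apply C→HI and equate their HI entries.
Rows 1 and 3 agree on C; apply C→HI and equate their HI entries.
Rows 1 and 4 agree on C; apply C→HI and equate their HI entries.
Rows 1 and 2 agree on CH; apply CH→BF and equate their BF entries.
Rows 1 and 3 agree on CH; apply CH→BF and equate their BF entries.
Rows 1 and 4 agree on CH; apply CH→BF and equate their BF entries.
Rows 1 and 4 agree on I; apply I→CD and equate their CD entries.
Rows 1 and 2 agree on DF; apply DF→G and equate their G entries.
Rows 1 and 4 agree on DF; apply DF→G and equate their G entries.
Row 3 is now all distinguished symbols — the join is lossless.

Yes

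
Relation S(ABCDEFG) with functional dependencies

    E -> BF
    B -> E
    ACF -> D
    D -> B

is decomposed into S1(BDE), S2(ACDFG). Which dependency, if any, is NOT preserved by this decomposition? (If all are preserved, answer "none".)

Check E → BF: no single fragment contains all of {BEF}, and the restricted closure of {E} across the fragments never reaches {BF}.
B → E is preserved.
ACF → D is preserved.
D → B is preserved.

E -> BF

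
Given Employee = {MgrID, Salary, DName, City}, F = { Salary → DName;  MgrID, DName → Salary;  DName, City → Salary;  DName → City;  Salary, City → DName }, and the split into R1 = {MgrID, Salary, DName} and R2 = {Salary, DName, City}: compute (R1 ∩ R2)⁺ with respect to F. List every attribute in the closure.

R1 ∩ R2 = {Salary, DName}.
DName → City applies, adding City
Closure: {Salary, DName, City}.

Salary, DName, City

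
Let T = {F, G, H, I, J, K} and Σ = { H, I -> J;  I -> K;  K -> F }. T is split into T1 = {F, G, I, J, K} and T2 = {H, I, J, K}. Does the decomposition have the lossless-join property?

No

Common attributes: T1 ∩ T2 = {I, J, K}.
Closure of {I, J, K}: K → F applies, adding F. So (I, J, K)⁺ = {F, I, J, K}.
The closure contains neither all of T1 = {F, G, I, J, K} nor all of T2 = {H, I, J, K}, so the common attributes are not a superkey of either fragment. The join is lossy.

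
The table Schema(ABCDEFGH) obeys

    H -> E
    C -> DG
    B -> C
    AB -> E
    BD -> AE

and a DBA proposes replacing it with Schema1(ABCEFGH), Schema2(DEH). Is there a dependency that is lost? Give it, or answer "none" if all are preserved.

C -> DG

Check C → DG: no single fragment contains all of {CDG}, and the restricted closure of {C} across the fragments never reaches {DG}.
H → E is preserved.
B → C is preserved.
AB → E is preserved.
BD → AE is preserved.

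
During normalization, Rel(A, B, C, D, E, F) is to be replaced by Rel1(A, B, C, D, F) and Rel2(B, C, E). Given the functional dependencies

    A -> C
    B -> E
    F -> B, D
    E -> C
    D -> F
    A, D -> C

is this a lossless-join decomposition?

Common attributes: Rel1 ∩ Rel2 = {B, C}.
Closure of {B, C}: B → E applies, adding E. So (B, C)⁺ = {B, C, E}.
This closure contains every attribute of Rel2, so Rel1 ∩ Rel2 → Rel2. The join is lossless.

Yes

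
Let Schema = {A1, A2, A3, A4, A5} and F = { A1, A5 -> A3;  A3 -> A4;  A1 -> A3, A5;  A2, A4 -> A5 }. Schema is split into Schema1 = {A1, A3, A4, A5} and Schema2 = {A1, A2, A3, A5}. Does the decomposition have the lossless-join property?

Yes

Common attributes: Schema1 ∩ Schema2 = {A1, A3, A5}.
Closure of {A1, A3, A5}: A3 → A4 applies, adding A4. So (A1, A3, A5)⁺ = {A1, A3, A4, A5}.
This closure contains every attribute of Schema1, so Schema1 ∩ Schema2 → Schema1. The join is lossless.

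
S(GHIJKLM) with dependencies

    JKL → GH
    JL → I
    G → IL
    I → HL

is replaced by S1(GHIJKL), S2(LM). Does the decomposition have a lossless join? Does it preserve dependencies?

Lossless test: (L)⁺ = {L}, which is a superkey of neither fragment — lossy.
Dependency preservation: every FD's attributes lie within a single fragment, so each can be enforced locally — preserved.

lossy but dependency-preserving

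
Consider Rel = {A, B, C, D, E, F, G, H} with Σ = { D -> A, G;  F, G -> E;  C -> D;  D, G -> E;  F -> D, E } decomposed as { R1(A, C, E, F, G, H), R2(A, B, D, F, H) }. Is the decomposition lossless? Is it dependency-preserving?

Lossless test: (A, F, H)⁺ = {A, D, E, F, G, H}, which is a superkey of neither fragment — lossy.
Dependency preservation: the restricted closure of {D} across the fragments never reaches {A, G}, so D → A, G cannot be enforced without a join — not preserved.

lossy and not dependency-preserving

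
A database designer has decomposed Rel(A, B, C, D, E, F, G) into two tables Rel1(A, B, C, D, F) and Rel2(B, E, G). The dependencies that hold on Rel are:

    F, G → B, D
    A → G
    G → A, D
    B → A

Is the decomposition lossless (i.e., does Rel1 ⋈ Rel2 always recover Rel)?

Common attributes: Rel1 ∩ Rel2 = {B}.
Closure of {B}: B → A applies, adding A; A → G applies, adding G; G → A, D applies, adding D. So (B)⁺ = {A, B, D, G}.
The closure contains neither all of Rel1 = {A, B, C, D, F} nor all of Rel2 = {B, E, G}, so the common attributes are not a superkey of either fragment. The join is lossy.

No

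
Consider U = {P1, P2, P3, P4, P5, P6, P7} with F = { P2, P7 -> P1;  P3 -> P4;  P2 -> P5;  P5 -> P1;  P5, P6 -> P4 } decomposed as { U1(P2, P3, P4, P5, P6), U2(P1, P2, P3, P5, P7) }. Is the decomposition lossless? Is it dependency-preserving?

lossy but dependency-preserving

Lossless test: (P2, P3, P5)⁺ = {P1, P2, P3, P4, P5}, which is a superkey of neither fragment — lossy.
Dependency preservation: every FD's attributes lie within a single fragment, so each can be enforced locally — preserved.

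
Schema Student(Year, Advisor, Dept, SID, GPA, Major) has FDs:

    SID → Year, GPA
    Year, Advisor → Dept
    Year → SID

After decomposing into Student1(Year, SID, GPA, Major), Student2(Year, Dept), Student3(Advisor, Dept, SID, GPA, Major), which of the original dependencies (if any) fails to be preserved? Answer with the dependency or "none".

none

SID → Year, GPA lies within Student1.
Year, Advisor → Dept: restricted closure across fragments reaches Dept.
Year → SID lies within Student1.
Every dependency is enforceable on the fragments, so the decomposition is dependency-preserving.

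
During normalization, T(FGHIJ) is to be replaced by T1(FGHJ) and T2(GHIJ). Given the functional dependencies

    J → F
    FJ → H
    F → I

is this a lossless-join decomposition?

Common attributes: T1 ∩ T2 = {GHJ}.
Closure of {GHJ}: J → F applies, adding F; F → I applies, adding I. So (GHJ)⁺ = {FGHIJ}.
This closure contains every attribute of T1, so T1 ∩ T2 → T1. The join is lossless.

Yes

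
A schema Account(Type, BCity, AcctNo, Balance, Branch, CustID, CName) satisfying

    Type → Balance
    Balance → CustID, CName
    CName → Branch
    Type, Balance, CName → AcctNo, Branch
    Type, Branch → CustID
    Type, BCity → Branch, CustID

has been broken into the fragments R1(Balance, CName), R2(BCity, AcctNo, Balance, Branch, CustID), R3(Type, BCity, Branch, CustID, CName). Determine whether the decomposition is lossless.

No

Chase test. Columns are Type, BCity, AcctNo, Balance, Branch, CustID, CName; row i has aⱼ where attribute j ∈ Ri, else bᵢⱼ.
Initial tableau (one row per fragment):
  row 1: b11 b12 b13 a4 b15 b16 a7
  row 2: b21 a2 a3 a4 a5 a6 b27
  row 3: a1 a2 b33 b34 a5 a6 a7
Rows 1 and 2 agree on Balance; apply Balance→CustID, CName and equate their CustID, CName entries.
Rows 1 and 2 agree on CName; apply CName→Branch and equate their Branch entries.
No row becomes fully distinguished — the join is lossy.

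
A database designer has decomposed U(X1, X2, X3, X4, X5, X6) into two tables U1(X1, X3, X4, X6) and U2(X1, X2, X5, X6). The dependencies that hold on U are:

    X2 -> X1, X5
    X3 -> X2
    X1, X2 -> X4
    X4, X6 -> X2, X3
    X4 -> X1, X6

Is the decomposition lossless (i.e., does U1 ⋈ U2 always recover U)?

No

Common attributes: U1 ∩ U2 = {X1, X6}.
No dependency enlarges {X1, X6}, so (X1, X6)⁺ = {X1, X6}.
The closure contains neither all of U1 = {X1, X3, X4, X6} nor all of U2 = {X1, X2, X5, X6}, so the common attributes are not a superkey of either fragment. The join is lossy.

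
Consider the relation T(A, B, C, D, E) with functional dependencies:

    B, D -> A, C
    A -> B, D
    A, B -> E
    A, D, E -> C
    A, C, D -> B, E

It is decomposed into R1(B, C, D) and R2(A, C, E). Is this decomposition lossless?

Common attributes: R1 ∩ R2 = {C}.
No dependency enlarges {C}, so (C)⁺ = {C}.
The closure contains neither all of R1 = {B, C, D} nor all of R2 = {A, C, E}, so the common attributes are not a superkey of either fragment. The join is lossy.

No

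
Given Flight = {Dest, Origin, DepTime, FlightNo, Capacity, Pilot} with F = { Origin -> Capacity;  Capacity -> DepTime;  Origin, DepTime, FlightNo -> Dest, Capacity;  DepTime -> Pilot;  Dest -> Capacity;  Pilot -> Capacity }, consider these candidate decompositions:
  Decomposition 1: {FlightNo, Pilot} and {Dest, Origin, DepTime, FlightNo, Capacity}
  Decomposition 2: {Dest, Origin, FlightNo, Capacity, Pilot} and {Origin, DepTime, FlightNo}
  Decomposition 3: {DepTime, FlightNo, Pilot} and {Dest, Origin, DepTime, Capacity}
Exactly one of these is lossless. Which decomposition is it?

Decomposition 1: common = {FlightNo}, closure = {FlightNo} → lossy.
Decomposition 2: common = {Origin, FlightNo}, closure = {Dest, Origin, DepTime, FlightNo, Capacity, Pilot} → lossless.
Decomposition 3: common = {DepTime}, closure = {DepTime, Capacity, Pilot} → lossy.

Decomposition 2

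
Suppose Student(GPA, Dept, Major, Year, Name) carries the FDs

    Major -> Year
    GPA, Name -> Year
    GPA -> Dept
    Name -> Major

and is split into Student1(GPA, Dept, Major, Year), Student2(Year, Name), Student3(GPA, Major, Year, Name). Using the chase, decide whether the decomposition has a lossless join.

Yes

Chase test. Columns are GPA, Dept, Major, Year, Name; row i has aⱼ where attribute j ∈ Studenti, else bᵢⱼ.
Initial tableau (one row per fragment):
  row 1: a1 a2 a3 a4 b15
  row 2: b21 b22 b23 a4 a5
  row 3: a1 b32 a3 a4 a5
Rows 1 and 3 agree on GPA; apply GPA→Dept and equate their Dept entries.
Rows 2 and 3 agree on Name; apply Name→Major and equate their Major entries.
Row 3 is now all distinguished symbols — the join is lossless.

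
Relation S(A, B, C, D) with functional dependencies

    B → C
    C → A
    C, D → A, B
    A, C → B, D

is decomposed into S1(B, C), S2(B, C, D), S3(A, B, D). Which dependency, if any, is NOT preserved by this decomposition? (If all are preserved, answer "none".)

B → C lies within S1.
C → A: restricted closure across fragments reaches A.
C, D → A, B: restricted closure across fragments reaches A, B.
A, C → B, D: restricted closure across fragments reaches B, D.
Every dependency is enforceable on the fragments, so the decomposition is dependency-preserving.

none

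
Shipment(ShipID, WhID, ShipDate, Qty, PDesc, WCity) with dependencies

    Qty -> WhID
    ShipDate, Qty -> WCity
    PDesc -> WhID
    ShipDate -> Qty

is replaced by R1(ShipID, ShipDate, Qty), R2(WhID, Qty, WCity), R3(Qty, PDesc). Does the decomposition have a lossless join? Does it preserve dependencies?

lossy and not dependency-preserving

Lossless test (chase): Rows 1 and 2 agree on Qty; apply Qty→WhID and equate their WhID entries. Rows 1 and 3 agree on Qty; apply Qty→WhID and equate their WhID entries. No row becomes fully distinguished — the join is lossy.
Dependency preservation: the restricted closure of {ShipDate, Qty} across the fragments never reaches {WCity}, so ShipDate, Qty → WCity cannot be enforced without a join — not preserved.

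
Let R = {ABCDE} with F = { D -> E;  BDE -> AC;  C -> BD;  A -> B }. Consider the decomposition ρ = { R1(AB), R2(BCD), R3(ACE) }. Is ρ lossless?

Chase test. Columns are ABCDE; row i has aⱼ where attribute j ∈ Ri, else bᵢⱼ.
Initial tableau (one row per fragment):
  row 1: a1 a2 b13 b14 b15
  row 2: b21 a2 a3 a4 b25
  row 3: a1 b32 a3 b34 a5
Rows 2 and 3 agree on C; apply C→BD and equate their BD entries.
Rows 2 and 3 agree on D; apply D→E and equate their E entries.
Rows 2 and 3 agree on BDE; apply BDE→AC and equate their AC entries.
Row 2 is now all distinguished symbols — the join is lossless.

Yes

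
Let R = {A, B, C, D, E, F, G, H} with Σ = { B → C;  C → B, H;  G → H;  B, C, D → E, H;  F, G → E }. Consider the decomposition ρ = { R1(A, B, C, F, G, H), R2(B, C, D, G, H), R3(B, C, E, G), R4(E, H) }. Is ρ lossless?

Chase test. Columns are A, B, C, D, E, F, G, H; row i has aⱼ where attribute j ∈ Ri, else bᵢⱼ.
Initial tableau (one row per fragment):
  row 1: a1 a2 a3 b14 b15 a6 a7 a8
  row 2: b21 a2 a3 a4 b25 b26 a7 a8
  row 3: b31 a2 a3 b34 a5 b36 a7 b38
  row 4: b41 b42 b43 b44 a5 b46 b47 a8
Rows 1 and 3 agree on C; apply C→B, H and equate their B, H entries.
No row becomes fully distinguished — the join is lossy.

No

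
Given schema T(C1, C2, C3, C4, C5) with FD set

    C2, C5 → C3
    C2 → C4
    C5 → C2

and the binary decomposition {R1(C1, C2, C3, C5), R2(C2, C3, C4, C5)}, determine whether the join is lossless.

Yes

Common attributes: R1 ∩ R2 = {C2, C3, C5}.
Closure of {C2, C3, C5}: C2 → C4 applies, adding C4. So (C2, C3, C5)⁺ = {C2, C3, C4, C5}.
This closure contains every attribute of R2, so R1 ∩ R2 → R2. The join is lossless.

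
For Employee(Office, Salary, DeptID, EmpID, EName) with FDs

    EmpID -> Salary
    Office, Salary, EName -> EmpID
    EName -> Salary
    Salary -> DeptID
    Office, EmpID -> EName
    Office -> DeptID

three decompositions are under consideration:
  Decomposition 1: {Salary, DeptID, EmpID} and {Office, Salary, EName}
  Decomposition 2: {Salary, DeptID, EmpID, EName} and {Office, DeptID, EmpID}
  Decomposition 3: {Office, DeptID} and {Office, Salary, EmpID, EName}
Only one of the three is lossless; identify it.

Decomposition 3

Decomposition 1: common = {Salary}, closure = {Salary, DeptID} → lossy.
Decomposition 2: common = {DeptID, EmpID}, closure = {Salary, DeptID, EmpID} → lossy.
Decomposition 3: common = {Office}, closure = {Office, DeptID} → lossless.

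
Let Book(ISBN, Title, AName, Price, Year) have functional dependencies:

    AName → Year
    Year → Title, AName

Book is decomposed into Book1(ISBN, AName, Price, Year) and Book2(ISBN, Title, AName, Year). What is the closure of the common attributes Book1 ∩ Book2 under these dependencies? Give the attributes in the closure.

ISBN, Title, AName, Year

Book1 ∩ Book2 = {ISBN, AName, Year}.
Year → Title, AName applies, adding Title
Closure: {ISBN, Title, AName, Year}.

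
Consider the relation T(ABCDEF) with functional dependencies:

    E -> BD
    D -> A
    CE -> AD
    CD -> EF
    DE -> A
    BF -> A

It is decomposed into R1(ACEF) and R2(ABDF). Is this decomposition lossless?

No

Common attributes: R1 ∩ R2 = {AF}.
No dependency enlarges {AF}, so (AF)⁺ = {AF}.
The closure contains neither all of R1 = {ACEF} nor all of R2 = {ABDF}, so the common attributes are not a superkey of either fragment. The join is lossy.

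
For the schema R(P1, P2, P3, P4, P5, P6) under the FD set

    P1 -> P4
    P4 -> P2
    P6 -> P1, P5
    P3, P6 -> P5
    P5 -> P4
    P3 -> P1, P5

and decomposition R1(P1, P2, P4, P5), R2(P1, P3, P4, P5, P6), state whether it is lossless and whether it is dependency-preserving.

Lossless test: (P1, P4, P5)⁺ = {P1, P2, P4, P5}, which contains all of one fragment — lossless.
Dependency preservation: every FD's attributes lie within a single fragment, so each can be enforced locally — preserved.

lossless and dependency-preserving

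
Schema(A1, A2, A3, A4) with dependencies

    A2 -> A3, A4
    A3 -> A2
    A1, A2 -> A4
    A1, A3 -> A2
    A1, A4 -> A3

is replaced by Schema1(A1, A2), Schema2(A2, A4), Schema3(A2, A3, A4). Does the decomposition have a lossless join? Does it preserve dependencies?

Lossless test (chase): Rows 1 and 2 agree on A2; apply A2→A3, A4 and equate their A3, A4 entries. Rows 1 and 3 agree on A2; apply A2→A3, A4 and equate their A3, A4 entries. Row 1 is now all distinguished symbols — the join is lossless.
Dependency preservation: the restricted closure of {A1, A4} across the fragments never reaches {A3}, so A1, A4 → A3 cannot be enforced without a join — not preserved.

lossless but not dependency-preserving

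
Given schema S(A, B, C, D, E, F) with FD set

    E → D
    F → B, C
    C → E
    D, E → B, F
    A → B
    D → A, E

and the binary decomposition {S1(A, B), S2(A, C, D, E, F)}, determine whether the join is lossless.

Common attributes: S1 ∩ S2 = {A}.
Closure of {A}: A → B applies, adding B. So (A)⁺ = {A, B}.
This closure contains every attribute of S1, so S1 ∩ S2 → S1. The join is lossless.

Yes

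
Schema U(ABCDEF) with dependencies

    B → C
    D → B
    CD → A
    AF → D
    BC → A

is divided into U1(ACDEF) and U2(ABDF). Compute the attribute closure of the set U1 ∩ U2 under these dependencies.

U1 ∩ U2 = {ADF}.
D → B applies, adding B
B → C applies, adding C
Closure: {ABCDF}.

ABCDF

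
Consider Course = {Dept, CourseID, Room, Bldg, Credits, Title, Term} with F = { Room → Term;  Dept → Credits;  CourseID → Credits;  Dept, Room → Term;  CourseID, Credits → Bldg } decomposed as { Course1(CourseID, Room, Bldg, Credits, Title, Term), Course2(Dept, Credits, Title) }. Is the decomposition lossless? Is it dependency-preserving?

lossy but dependency-preserving

Lossless test: (Credits, Title)⁺ = {Credits, Title}, which is a superkey of neither fragment — lossy.
Dependency preservation: Dept, Room → Term is not contained in any single fragment, but the restricted closure of its left-hand side across the fragments still reaches the right-hand side; the remaining FDs each lie inside some fragment. All dependencies are preserved.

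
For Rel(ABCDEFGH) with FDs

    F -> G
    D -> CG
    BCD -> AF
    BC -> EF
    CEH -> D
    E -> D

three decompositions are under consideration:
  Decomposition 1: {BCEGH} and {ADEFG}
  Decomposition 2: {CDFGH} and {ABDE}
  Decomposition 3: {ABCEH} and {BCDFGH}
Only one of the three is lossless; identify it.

Decomposition 1: common = {EG}, closure = {CDEG} → lossy.
Decomposition 2: common = {D}, closure = {CDG} → lossy.
Decomposition 3: common = {BCH}, closure = {ABCDEFGH} → lossless.

Decomposition 3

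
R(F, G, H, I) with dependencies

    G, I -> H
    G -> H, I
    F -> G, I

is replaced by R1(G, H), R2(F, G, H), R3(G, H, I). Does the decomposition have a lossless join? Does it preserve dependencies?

Lossless test (chase): Rows 1 and 2 agree on G; apply G→H, I and equate their H, I entries. Rows 1 and 3 agree on G; apply G→H, I and equate their H, I entries. Row 2 is now all distinguished symbols — the join is lossless.
Dependency preservation: F → G, I is not contained in any single fragment, but the restricted closure of its left-hand side across the fragments still reaches the right-hand side; the remaining FDs each lie inside some fragment. All dependencies are preserved.

lossless and dependency-preserving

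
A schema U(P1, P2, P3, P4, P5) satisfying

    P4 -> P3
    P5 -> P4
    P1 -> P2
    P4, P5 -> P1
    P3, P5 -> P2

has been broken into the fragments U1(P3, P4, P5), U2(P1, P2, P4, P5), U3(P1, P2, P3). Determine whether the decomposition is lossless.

Chase test. Columns are P1, P2, P3, P4, P5; row i has aⱼ where attribute j ∈ Ui, else bᵢⱼ.
Initial tableau (one row per fragment):
  row 1: b11 b12 a3 a4 a5
  row 2: a1 a2 b23 a4 a5
  row 3: a1 a2 a3 b34 b35
Rows 1 and 2 agree on P4; apply P4→P3 and equate their P3 entries.
Rows 1 and 2 agree on P4, P5; apply P4, P5→P1 and equate their P1 entries.
Rows 1 and 2 agree on P3, P5; apply P3, P5→P2 and equate their P2 entries.
Row 1 is now all distinguished symbols — the join is lossless.

Yes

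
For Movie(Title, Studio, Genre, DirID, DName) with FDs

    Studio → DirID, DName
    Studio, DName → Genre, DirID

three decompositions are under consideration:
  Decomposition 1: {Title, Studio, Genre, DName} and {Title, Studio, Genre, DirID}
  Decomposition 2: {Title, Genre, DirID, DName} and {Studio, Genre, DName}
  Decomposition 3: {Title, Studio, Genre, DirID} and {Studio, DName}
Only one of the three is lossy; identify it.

Decomposition 1: common = {Title, Studio, Genre}, closure = {Title, Studio, Genre, DirID, DName} → lossless.
Decomposition 2: common = {Genre, DName}, closure = {Genre, DName} → lossy.
Decomposition 3: common = {Studio}, closure = {Studio, Genre, DirID, DName} → lossless.

Decomposition 2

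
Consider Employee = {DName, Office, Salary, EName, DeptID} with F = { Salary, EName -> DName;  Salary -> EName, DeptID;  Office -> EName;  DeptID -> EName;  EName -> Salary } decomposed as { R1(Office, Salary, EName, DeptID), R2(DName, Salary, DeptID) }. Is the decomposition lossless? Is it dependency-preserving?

lossless and dependency-preserving

Lossless test: (Salary, DeptID)⁺ = {DName, Salary, EName, DeptID}, which contains all of one fragment — lossless.
Dependency preservation: Salary, EName → DName is not contained in any single fragment, but the restricted closure of its left-hand side across the fragments still reaches the right-hand side; the remaining FDs each lie inside some fragment. All dependencies are preserved.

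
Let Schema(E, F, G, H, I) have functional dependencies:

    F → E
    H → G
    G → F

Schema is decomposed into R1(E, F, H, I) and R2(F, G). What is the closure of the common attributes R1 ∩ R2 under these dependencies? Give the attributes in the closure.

E, F

R1 ∩ R2 = {F}.
F → E applies, adding E
Closure: {E, F}.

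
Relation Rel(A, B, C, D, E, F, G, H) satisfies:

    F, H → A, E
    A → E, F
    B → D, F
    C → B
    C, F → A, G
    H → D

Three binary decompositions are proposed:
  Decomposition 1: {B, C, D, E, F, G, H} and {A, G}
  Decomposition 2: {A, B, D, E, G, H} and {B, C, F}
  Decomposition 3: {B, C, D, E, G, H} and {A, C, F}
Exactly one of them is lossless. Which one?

Decomposition 3

Decomposition 1: common = {G}, closure = {G} → lossy.
Decomposition 2: common = {B}, closure = {B, D, F} → lossy.
Decomposition 3: common = {C}, closure = {A, B, C, D, E, F, G} → lossless.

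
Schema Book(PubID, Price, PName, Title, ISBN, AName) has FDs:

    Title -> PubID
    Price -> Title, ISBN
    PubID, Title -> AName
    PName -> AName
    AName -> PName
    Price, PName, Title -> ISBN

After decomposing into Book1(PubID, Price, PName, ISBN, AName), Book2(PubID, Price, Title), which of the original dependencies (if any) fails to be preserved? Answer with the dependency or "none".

Check PubID, Title → AName: no single fragment contains all of {PubID, Title, AName}, and the restricted closure of {PubID, Title} across the fragments never reaches {AName}.
Title → PubID is preserved.
Price → Title, ISBN is preserved.
PName → AName is preserved.
AName → PName is preserved.
Price, PName, Title → ISBN is preserved.

PubID, Title -> AName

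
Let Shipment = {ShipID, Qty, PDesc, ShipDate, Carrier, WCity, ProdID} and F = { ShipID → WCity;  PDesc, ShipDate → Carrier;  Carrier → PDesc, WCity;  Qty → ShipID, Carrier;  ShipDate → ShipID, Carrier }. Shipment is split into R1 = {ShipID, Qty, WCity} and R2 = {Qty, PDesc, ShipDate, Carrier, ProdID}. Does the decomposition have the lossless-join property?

Common attributes: R1 ∩ R2 = {Qty}.
Closure of {Qty}: Qty → ShipID, Carrier applies, adding ShipID, Carrier; ShipID → WCity applies, adding WCity; Carrier → PDesc, WCity applies, adding PDesc. So (Qty)⁺ = {ShipID, Qty, PDesc, Carrier, WCity}.
This closure contains every attribute of R1, so R1 ∩ R2 → R1. The join is lossless.

Yes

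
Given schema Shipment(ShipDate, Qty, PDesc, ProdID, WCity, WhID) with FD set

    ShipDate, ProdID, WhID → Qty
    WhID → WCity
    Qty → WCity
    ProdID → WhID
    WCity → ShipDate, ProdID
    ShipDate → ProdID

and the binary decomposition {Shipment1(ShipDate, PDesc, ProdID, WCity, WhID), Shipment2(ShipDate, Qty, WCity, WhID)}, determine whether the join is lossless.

Yes

Common attributes: Shipment1 ∩ Shipment2 = {ShipDate, WCity, WhID}.
Closure of {ShipDate, WCity, WhID}: WCity → ShipDate, ProdID applies, adding ProdID; ShipDate, ProdID, WhID → Qty applies, adding Qty. So (ShipDate, WCity, WhID)⁺ = {ShipDate, Qty, ProdID, WCity, WhID}.
This closure contains every attribute of Shipment2, so Shipment1 ∩ Shipment2 → Shipment2. The join is lossless.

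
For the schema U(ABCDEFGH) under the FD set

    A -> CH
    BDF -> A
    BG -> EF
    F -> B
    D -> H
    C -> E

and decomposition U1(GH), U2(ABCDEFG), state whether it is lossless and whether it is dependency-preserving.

Lossless test: (G)⁺ = {G}, which is a superkey of neither fragment — lossy.
Dependency preservation: the restricted closure of {A} across the fragments never reaches {CH}, so A → CH cannot be enforced without a join — not preserved.

lossy and not dependency-preserving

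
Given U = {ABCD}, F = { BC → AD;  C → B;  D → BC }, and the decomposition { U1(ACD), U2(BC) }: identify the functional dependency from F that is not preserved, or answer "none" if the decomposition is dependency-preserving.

BC → AD: restricted closure across fragments reaches AD.
C → B lies within U2.
D → BC: restricted closure across fragments reaches BC.
Every dependency is enforceable on the fragments, so the decomposition is dependency-preserving.

none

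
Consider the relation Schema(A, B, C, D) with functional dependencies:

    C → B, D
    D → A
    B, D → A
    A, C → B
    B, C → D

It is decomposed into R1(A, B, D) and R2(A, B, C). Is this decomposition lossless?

Common attributes: R1 ∩ R2 = {A, B}.
No dependency enlarges {A, B}, so (A, B)⁺ = {A, B}.
The closure contains neither all of R1 = {A, B, D} nor all of R2 = {A, B, C}, so the common attributes are not a superkey of either fragment. The join is lossy.

No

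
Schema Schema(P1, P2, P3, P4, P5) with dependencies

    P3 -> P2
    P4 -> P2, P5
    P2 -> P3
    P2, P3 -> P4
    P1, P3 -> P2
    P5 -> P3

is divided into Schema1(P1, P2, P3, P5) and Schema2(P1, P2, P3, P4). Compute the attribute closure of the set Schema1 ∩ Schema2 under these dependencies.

P1, P2, P3, P4, P5

Schema1 ∩ Schema2 = {P1, P2, P3}.
P2, P3 → P4 applies, adding P4
P4 → P2, P5 applies, adding P5
Closure: {P1, P2, P3, P4, P5}.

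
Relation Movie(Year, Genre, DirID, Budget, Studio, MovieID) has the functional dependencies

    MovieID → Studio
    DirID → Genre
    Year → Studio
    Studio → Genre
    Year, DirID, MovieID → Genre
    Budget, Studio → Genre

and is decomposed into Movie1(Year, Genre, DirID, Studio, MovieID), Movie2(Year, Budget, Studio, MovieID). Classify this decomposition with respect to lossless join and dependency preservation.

lossy but dependency-preserving

Lossless test: (Year, Studio, MovieID)⁺ = {Year, Genre, Studio, MovieID}, which is a superkey of neither fragment — lossy.
Dependency preservation: Budget, Studio → Genre is not contained in any single fragment, but the restricted closure of its left-hand side across the fragments still reaches the right-hand side; the remaining FDs each lie inside some fragment. All dependencies are preserved.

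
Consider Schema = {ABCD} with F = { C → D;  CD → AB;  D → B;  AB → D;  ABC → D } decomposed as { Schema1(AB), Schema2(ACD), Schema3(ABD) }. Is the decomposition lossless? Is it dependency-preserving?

lossless and dependency-preserving

Lossless test (chase): Rows 2 and 3 agree on D; apply D→B and equate their B entries. Rows 1 and 2 agree on AB; apply AB→D and equate their D entries. Row 2 is now all distinguished symbols — the join is lossless.
Dependency preservation: CD → AB; ABC → D are not contained in any single fragment, but the restricted closure of each left-hand side across the fragments still reaches the right-hand side; the remaining FDs each lie inside some fragment. All dependencies are preserved.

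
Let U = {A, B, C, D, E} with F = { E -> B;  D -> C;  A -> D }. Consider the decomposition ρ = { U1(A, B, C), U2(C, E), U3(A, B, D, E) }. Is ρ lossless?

Yes

Chase test. Columns are A, B, C, D, E; row i has aⱼ where attribute j ∈ Ui, else bᵢⱼ.
Initial tableau (one row per fragment):
  row 1: a1 a2 a3 b14 b15
  row 2: b21 b22 a3 b24 a5
  row 3: a1 a2 b33 a4 a5
Rows 2 and 3 agree on E; apply E→B and equate their B entries.
Rows 1 and 3 agree on A; apply A→D and equate their D entries.
Rows 1 and 3 agree on D; apply D→C and equate their C entries.
Row 3 is now all distinguished symbols — the join is lossless.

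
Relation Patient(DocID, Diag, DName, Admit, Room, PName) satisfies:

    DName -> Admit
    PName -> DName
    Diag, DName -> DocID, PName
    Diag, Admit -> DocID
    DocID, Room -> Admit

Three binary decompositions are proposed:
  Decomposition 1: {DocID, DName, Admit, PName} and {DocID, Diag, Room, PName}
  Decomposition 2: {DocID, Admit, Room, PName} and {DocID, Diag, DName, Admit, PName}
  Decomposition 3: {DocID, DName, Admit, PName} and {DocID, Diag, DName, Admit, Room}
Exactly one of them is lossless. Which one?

Decomposition 1

Decomposition 1: common = {DocID, PName}, closure = {DocID, DName, Admit, PName} → lossless.
Decomposition 2: common = {DocID, Admit, PName}, closure = {DocID, DName, Admit, PName} → lossy.
Decomposition 3: common = {DocID, DName, Admit}, closure = {DocID, DName, Admit} → lossy.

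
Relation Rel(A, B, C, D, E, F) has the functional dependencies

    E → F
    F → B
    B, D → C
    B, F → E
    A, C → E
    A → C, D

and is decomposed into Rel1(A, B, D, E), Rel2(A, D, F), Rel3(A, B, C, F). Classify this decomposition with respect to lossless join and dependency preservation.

lossless but not dependency-preserving

Lossless test (chase): Rows 2 and 3 agree on F; apply F→B and equate their B entries. Rows 1 and 2 agree on B, D; apply B, D→C and equate their C entries. Rows 2 and 3 agree on B, F; apply B, F→E and equate their E entries. Rows 1 and 2 agree on A, C; apply A, C→E and equate their E entries. Rows 1 and 3 agree on A; apply A→C, D and equate their C, D entries. Rows 1 and 2 agree on E; apply E→F and equate their F entries. Row 1 is now all distinguished symbols — the join is lossless.
Dependency preservation: the restricted closure of {E} across the fragments never reaches {F}, so E → F cannot be enforced without a join — not preserved.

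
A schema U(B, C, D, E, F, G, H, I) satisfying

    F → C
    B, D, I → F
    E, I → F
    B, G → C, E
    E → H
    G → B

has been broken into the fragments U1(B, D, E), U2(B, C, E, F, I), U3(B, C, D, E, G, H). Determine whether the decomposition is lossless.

Chase test. Columns are B, C, D, E, F, G, H, I; row i has aⱼ where attribute j ∈ Ui, else bᵢⱼ.
Initial tableau (one row per fragment):
  row 1: a1 b12 a3 a4 b15 b16 b17 b18
  row 2: a1 a2 b23 a4 a5 b26 b27 a8
  row 3: a1 a2 a3 a4 b35 a6 a7 b38
Rows 1 and 2 agree on E; apply E→H and equate their H entries.
Rows 1 and 3 agree on E; apply E→H and equate their H entries.
No row becomes fully distinguished — the join is lossy.

No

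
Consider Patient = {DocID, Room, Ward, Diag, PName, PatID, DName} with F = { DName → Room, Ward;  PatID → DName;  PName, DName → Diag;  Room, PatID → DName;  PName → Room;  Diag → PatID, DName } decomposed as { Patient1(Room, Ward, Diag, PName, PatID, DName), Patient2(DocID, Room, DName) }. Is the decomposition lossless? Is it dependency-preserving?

lossy but dependency-preserving

Lossless test: (Room, DName)⁺ = {Room, Ward, DName}, which is a superkey of neither fragment — lossy.
Dependency preservation: every FD's attributes lie within a single fragment, so each can be enforced locally — preserved.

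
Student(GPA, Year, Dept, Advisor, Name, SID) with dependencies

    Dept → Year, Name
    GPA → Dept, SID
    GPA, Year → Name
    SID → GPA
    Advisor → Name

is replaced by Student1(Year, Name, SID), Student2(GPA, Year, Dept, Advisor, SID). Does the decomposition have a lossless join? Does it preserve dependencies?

Lossless test: (Year, SID)⁺ = {GPA, Year, Dept, Name, SID}, which contains all of one fragment — lossless.
Dependency preservation: the restricted closure of {Dept} across the fragments never reaches {Year, Name}, so Dept → Year, Name cannot be enforced without a join — not preserved.

lossless but not dependency-preserving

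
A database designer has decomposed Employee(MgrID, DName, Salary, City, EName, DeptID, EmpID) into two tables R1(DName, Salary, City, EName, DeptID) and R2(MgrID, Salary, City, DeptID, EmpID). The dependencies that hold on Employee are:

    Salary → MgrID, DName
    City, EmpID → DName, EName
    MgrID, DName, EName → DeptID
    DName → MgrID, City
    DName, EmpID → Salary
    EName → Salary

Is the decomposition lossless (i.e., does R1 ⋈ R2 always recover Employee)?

Common attributes: R1 ∩ R2 = {Salary, City, DeptID}.
Closure of {Salary, City, DeptID}: Salary → MgrID, DName applies, adding MgrID, DName. So (Salary, City, DeptID)⁺ = {MgrID, DName, Salary, City, DeptID}.
The closure contains neither all of R1 = {DName, Salary, City, EName, DeptID} nor all of R2 = {MgrID, Salary, City, DeptID, EmpID}, so the common attributes are not a superkey of either fragment. The join is lossy.

No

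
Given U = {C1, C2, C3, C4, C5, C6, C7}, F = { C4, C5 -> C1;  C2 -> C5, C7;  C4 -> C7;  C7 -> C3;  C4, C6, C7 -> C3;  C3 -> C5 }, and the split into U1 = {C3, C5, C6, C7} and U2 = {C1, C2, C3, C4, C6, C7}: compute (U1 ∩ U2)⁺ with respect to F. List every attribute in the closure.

C3, C5, C6, C7

U1 ∩ U2 = {C3, C6, C7}.
C3 → C5 applies, adding C5
Closure: {C3, C5, C6, C7}.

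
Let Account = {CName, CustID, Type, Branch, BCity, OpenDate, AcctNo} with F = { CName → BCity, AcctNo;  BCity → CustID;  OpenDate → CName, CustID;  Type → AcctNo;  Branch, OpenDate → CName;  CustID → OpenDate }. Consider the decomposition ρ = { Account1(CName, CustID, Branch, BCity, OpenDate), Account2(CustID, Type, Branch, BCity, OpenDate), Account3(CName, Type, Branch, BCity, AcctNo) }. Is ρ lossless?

Yes

Chase test. Columns are CName, CustID, Type, Branch, BCity, OpenDate, AcctNo; row i has aⱼ where attribute j ∈ Accounti, else bᵢⱼ.
Initial tableau (one row per fragment):
  row 1: a1 a2 b13 a4 a5 a6 b17
  row 2: b21 a2 a3 a4 a5 a6 b27
  row 3: a1 b32 a3 a4 a5 b36 a7
Rows 1 and 3 agree on CName; apply CName→BCity, AcctNo and equate their BCity, AcctNo entries.
Rows 1 and 3 agree on BCity; apply BCity→CustID and equate their CustID entries.
Rows 1 and 2 agree on OpenDate; apply OpenDate→CName, CustID and equate their CName, CustID entries.
Rows 2 and 3 agree on Type; apply Type→AcctNo and equate their AcctNo entries.
Rows 1 and 3 agree on CustID; apply CustID→OpenDate and equate their OpenDate entries.
Row 2 is now all distinguished symbols — the join is lossless.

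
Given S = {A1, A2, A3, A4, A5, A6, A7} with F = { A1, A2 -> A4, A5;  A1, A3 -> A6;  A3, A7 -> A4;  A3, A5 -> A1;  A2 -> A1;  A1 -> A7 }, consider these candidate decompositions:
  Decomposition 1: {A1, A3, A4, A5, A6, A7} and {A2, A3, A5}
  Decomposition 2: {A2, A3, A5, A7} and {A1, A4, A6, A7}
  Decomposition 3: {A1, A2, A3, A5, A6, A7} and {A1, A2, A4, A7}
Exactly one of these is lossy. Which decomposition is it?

Decomposition 2

Decomposition 1: common = {A3, A5}, closure = {A1, A3, A4, A5, A6, A7} → lossless.
Decomposition 2: common = {A7}, closure = {A7} → lossy.
Decomposition 3: common = {A1, A2, A7}, closure = {A1, A2, A4, A5, A7} → lossless.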